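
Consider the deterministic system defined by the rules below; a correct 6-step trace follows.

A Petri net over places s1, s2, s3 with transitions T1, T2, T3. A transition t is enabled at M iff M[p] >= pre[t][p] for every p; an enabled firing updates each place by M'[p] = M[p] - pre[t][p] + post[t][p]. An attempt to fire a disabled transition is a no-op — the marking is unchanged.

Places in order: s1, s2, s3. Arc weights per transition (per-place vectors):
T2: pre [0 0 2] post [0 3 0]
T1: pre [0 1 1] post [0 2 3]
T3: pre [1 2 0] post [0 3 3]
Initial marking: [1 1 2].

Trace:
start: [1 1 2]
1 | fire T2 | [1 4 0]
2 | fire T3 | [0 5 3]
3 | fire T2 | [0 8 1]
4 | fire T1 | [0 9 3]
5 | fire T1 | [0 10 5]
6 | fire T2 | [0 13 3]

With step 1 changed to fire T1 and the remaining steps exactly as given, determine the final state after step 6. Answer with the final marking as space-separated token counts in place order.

0 11 7

(re-executing from step 1 with the substitution; state before step 1: [1 1 2])
1 | fire T1 | [1 2 4]
2 | fire T3 | [0 3 7]
3 | fire T2 | [0 6 5]
4 | fire T1 | [0 7 7]
5 | fire T1 | [0 8 9]
6 | fire T2 | [0 11 7]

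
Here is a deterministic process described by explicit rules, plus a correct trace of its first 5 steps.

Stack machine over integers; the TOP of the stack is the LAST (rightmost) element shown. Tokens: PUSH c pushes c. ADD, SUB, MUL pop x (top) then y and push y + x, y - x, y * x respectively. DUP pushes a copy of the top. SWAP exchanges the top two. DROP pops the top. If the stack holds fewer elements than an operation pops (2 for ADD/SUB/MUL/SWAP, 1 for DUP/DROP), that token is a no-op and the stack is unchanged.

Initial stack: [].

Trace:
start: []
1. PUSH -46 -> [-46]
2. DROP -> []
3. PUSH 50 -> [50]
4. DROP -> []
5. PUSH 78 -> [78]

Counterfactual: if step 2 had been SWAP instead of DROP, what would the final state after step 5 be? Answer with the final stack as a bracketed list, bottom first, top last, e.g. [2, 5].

(re-executing from step 2 with the substitution; state before step 2: [-46])
2. SWAP -> [-46]
3. PUSH 50 -> [-46, 50]
4. DROP -> [-46]
5. PUSH 78 -> [-46, 78]

[-46, 78]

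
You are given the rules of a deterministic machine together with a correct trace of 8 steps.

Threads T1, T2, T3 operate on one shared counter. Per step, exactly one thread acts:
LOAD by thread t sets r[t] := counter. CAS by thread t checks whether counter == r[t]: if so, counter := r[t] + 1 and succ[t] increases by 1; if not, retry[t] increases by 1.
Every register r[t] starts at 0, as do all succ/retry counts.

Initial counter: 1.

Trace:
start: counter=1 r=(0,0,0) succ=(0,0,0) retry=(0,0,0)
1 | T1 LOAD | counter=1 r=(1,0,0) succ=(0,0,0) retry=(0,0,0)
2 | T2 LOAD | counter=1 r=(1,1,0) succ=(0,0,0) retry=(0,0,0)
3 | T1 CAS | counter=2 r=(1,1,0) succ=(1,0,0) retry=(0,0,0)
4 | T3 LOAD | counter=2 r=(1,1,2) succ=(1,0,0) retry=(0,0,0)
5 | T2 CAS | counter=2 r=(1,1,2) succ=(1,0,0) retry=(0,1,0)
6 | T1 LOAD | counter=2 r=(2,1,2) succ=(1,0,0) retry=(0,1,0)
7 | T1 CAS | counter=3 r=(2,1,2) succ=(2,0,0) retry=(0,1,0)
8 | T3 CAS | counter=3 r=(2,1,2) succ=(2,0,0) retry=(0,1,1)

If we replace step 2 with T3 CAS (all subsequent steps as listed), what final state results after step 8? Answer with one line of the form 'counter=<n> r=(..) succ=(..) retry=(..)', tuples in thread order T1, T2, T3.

counter=3 r=(2,0,2) succ=(2,0,0) retry=(0,1,2)

(re-executing from step 2 with the substitution; state before step 2: counter=1 r=(1,0,0) succ=(0,0,0) retry=(0,0,0))
2 | T3 CAS | counter=1 r=(1,0,0) succ=(0,0,0) retry=(0,0,1)
3 | T1 CAS | counter=2 r=(1,0,0) succ=(1,0,0) retry=(0,0,1)
4 | T3 LOAD | counter=2 r=(1,0,2) succ=(1,0,0) retry=(0,0,1)
5 | T2 CAS | counter=2 r=(1,0,2) succ=(1,0,0) retry=(0,1,1)
6 | T1 LOAD | counter=2 r=(2,0,2) succ=(1,0,0) retry=(0,1,1)
7 | T1 CAS | counter=3 r=(2,0,2) succ=(2,0,0) retry=(0,1,1)
8 | T3 CAS | counter=3 r=(2,0,2) succ=(2,0,0) retry=(0,1,2)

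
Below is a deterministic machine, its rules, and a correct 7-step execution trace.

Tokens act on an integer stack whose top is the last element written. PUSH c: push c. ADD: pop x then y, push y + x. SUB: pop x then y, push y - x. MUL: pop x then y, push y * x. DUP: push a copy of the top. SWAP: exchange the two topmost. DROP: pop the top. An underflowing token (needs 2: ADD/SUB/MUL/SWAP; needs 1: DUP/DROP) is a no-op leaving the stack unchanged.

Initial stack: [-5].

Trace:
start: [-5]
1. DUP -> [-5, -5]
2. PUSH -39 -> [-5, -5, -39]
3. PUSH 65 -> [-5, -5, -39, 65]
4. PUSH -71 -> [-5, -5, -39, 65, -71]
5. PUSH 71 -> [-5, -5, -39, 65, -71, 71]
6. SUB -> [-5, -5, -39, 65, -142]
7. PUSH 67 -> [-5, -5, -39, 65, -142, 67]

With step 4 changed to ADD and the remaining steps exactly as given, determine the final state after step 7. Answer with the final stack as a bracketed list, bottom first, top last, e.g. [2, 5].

(re-executing from step 4 with the substitution; state before step 4: [-5, -5, -39, 65])
4. ADD -> [-5, -5, 26]
5. PUSH 71 -> [-5, -5, 26, 71]
6. SUB -> [-5, -5, -45]
7. PUSH 67 -> [-5, -5, -45, 67]

[-5, -5, -45, 67]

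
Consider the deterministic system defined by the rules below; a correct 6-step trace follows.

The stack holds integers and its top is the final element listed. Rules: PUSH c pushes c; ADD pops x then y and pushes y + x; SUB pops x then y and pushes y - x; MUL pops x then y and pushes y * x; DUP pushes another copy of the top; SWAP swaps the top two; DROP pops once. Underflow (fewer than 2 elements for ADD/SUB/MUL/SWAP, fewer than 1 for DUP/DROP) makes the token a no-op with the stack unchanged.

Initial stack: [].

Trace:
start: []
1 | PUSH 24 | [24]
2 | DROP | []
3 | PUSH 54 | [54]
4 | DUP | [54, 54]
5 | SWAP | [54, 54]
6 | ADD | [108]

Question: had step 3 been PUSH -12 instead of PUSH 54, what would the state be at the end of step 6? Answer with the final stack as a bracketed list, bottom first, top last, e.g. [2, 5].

[-24]

(re-executing from step 3 with the substitution; state before step 3: [])
3 | PUSH -12 | [-12]
4 | DUP | [-12, -12]
5 | SWAP | [-12, -12]
6 | ADD | [-24]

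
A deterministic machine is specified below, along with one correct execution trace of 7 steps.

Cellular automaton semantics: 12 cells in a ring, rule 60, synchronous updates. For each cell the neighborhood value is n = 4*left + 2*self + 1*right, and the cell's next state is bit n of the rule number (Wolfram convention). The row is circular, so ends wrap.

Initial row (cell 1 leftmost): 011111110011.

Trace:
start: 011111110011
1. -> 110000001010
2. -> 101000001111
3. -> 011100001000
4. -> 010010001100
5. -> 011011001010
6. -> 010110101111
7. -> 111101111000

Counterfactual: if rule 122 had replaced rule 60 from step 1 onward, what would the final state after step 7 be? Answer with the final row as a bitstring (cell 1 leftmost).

001101100000

(re-executing steps 1..7 under rule 122; state before step 1: 011111110011)
1. -> 110000011111
2. -> 011000110000
3. -> 111101111000
4. -> 100111001101
5. -> 111101111111
6. -> 000111000000
7. -> 001101100000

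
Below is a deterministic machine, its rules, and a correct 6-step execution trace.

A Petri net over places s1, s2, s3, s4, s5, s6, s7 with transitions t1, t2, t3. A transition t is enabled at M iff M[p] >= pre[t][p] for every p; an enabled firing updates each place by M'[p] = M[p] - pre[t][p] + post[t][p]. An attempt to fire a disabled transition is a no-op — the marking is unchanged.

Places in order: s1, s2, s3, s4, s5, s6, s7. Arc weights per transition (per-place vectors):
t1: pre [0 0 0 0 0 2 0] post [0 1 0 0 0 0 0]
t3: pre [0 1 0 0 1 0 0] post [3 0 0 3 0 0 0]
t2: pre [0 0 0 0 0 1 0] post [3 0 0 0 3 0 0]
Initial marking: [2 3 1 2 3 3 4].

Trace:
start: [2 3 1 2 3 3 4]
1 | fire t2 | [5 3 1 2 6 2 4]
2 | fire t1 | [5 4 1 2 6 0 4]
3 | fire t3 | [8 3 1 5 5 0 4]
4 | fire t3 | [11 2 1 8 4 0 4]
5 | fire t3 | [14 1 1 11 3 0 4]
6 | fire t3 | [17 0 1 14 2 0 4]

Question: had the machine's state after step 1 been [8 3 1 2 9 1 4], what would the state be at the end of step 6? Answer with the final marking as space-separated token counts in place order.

17 0 1 11 6 1 4

state after step 1 := [8 3 1 2 9 1 4]
2 | fire t1 | [8 3 1 2 9 1 4]
3 | fire t3 | [11 2 1 5 8 1 4]
4 | fire t3 | [14 1 1 8 7 1 4]
5 | fire t3 | [17 0 1 11 6 1 4]
6 | fire t3 | [17 0 1 11 6 1 4]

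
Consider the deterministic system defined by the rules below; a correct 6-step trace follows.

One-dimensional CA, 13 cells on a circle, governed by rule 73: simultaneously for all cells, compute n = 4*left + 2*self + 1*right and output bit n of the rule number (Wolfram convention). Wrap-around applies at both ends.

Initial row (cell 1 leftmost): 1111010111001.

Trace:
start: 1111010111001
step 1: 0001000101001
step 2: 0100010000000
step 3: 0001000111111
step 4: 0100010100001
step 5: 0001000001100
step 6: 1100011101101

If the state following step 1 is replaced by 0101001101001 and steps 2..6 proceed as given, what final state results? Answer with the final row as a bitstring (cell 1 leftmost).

state after step 1 := 0101001101001
step 2: 0000001100000
step 3: 1111101101111
step 4: 0000101101000
step 5: 1110001100011
step 6: 0010101101010

0010101101010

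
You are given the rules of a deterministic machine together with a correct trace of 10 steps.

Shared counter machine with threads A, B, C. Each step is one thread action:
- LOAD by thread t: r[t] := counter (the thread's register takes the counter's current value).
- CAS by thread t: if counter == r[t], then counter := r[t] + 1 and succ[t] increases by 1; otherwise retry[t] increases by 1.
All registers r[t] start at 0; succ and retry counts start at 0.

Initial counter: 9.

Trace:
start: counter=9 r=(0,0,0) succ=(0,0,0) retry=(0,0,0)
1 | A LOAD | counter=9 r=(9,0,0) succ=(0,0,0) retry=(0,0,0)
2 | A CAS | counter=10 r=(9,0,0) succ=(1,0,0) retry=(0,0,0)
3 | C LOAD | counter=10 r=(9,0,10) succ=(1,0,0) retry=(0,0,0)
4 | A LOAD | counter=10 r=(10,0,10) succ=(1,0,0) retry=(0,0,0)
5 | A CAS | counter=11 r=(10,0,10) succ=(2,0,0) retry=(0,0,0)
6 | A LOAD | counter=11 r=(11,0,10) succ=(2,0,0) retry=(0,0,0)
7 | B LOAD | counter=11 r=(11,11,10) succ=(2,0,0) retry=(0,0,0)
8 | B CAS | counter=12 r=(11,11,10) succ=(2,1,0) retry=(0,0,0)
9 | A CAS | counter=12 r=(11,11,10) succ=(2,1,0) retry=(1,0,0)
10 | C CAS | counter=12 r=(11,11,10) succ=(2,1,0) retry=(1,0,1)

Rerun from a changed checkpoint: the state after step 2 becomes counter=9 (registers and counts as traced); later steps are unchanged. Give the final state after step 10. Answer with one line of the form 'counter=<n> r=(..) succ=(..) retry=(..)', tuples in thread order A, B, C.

counter=11 r=(10,10,9) succ=(2,1,0) retry=(1,0,1)

state after step 2 := counter=9 r=(9,0,0) succ=(1,0,0) retry=(0,0,0)
3 | C LOAD | counter=9 r=(9,0,9) succ=(1,0,0) retry=(0,0,0)
4 | A LOAD | counter=9 r=(9,0,9) succ=(1,0,0) retry=(0,0,0)
5 | A CAS | counter=10 r=(9,0,9) succ=(2,0,0) retry=(0,0,0)
6 | A LOAD | counter=10 r=(10,0,9) succ=(2,0,0) retry=(0,0,0)
7 | B LOAD | counter=10 r=(10,10,9) succ=(2,0,0) retry=(0,0,0)
8 | B CAS | counter=11 r=(10,10,9) succ=(2,1,0) retry=(0,0,0)
9 | A CAS | counter=11 r=(10,10,9) succ=(2,1,0) retry=(1,0,0)
10 | C CAS | counter=11 r=(10,10,9) succ=(2,1,0) retry=(1,0,1)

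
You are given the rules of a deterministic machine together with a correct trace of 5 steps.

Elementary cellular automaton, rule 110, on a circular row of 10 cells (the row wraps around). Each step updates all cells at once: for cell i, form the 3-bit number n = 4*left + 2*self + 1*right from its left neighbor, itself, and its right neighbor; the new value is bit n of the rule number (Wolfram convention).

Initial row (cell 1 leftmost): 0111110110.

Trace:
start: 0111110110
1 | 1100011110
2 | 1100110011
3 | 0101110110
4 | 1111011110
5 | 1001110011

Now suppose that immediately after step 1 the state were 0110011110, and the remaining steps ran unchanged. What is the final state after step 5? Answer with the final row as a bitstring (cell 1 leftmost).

1010110101

state after step 1 := 0110011110
2 | 1110110010
3 | 1011110111
4 | 1110011100
5 | 1010110101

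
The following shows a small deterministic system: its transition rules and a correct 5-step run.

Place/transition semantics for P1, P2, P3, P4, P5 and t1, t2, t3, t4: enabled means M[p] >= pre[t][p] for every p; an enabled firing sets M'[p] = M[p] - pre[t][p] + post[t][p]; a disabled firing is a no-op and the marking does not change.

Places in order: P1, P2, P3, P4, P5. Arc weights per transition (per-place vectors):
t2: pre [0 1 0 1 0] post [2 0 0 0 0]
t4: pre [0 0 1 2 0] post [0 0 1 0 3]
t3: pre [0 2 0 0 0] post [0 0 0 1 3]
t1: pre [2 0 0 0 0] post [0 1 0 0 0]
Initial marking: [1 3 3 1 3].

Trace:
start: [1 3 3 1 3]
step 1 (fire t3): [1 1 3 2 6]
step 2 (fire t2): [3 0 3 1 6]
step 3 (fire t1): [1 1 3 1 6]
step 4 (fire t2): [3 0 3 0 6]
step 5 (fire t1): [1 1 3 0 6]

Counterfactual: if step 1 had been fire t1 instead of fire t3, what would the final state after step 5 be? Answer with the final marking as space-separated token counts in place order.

(re-executing from step 1 with the substitution; state before step 1: [1 3 3 1 3])
step 1 (fire t1): [1 3 3 1 3]
step 2 (fire t2): [3 2 3 0 3]
step 3 (fire t1): [1 3 3 0 3]
step 4 (fire t2): [1 3 3 0 3]
step 5 (fire t1): [1 3 3 0 3]

1 3 3 0 3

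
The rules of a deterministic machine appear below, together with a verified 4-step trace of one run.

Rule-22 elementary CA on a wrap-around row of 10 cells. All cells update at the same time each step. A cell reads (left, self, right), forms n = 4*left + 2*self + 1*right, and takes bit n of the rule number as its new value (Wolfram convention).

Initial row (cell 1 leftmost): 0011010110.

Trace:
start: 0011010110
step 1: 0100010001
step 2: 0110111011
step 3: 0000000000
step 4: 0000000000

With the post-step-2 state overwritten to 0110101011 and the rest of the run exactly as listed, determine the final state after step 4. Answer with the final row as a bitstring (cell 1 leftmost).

0001101100

state after step 2 := 0110101011
step 3: 0000101000
step 4: 0001101100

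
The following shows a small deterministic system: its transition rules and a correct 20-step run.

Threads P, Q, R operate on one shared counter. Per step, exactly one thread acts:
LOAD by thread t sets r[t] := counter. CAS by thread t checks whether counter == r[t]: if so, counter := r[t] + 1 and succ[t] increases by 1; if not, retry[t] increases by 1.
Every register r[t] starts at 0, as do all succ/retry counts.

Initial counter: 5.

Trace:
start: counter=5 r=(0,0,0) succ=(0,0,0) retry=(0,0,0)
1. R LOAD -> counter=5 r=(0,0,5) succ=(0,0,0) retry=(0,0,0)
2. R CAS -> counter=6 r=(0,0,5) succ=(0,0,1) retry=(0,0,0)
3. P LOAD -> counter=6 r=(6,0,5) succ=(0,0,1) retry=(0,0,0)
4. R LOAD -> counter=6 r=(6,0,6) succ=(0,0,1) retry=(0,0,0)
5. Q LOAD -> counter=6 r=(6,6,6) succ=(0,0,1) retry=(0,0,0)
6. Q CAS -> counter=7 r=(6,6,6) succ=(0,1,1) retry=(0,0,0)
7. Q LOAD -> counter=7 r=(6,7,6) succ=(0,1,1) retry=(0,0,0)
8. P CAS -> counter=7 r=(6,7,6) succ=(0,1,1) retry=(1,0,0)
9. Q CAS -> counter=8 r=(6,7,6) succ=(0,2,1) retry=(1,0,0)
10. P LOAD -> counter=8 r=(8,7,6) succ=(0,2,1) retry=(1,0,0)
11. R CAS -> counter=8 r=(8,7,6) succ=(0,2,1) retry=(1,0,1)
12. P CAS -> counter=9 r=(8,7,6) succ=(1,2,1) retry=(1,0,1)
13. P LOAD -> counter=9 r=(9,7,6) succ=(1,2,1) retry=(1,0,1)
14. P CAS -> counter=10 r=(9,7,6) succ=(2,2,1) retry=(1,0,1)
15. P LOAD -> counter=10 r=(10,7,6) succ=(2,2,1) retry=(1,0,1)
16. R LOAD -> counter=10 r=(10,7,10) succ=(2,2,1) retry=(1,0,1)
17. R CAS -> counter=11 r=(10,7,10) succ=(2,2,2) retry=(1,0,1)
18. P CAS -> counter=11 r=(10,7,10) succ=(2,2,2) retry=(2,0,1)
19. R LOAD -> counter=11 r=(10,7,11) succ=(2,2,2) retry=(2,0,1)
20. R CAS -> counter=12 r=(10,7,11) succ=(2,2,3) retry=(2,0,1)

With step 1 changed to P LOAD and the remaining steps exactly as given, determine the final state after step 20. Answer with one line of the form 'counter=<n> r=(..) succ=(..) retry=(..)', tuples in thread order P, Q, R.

(re-executing from step 1 with the substitution; state before step 1: counter=5 r=(0,0,0) succ=(0,0,0) retry=(0,0,0))
1. P LOAD -> counter=5 r=(5,0,0) succ=(0,0,0) retry=(0,0,0)
2. R CAS -> counter=5 r=(5,0,0) succ=(0,0,0) retry=(0,0,1)
3. P LOAD -> counter=5 r=(5,0,0) succ=(0,0,0) retry=(0,0,1)
4. R LOAD -> counter=5 r=(5,0,5) succ=(0,0,0) retry=(0,0,1)
5. Q LOAD -> counter=5 r=(5,5,5) succ=(0,0,0) retry=(0,0,1)
6. Q CAS -> counter=6 r=(5,5,5) succ=(0,1,0) retry=(0,0,1)
7. Q LOAD -> counter=6 r=(5,6,5) succ=(0,1,0) retry=(0,0,1)
8. P CAS -> counter=6 r=(5,6,5) succ=(0,1,0) retry=(1,0,1)
9. Q CAS -> counter=7 r=(5,6,5) succ=(0,2,0) retry=(1,0,1)
10. P LOAD -> counter=7 r=(7,6,5) succ=(0,2,0) retry=(1,0,1)
11. R CAS -> counter=7 r=(7,6,5) succ=(0,2,0) retry=(1,0,2)
12. P CAS -> counter=8 r=(7,6,5) succ=(1,2,0) retry=(1,0,2)
13. P LOAD -> counter=8 r=(8,6,5) succ=(1,2,0) retry=(1,0,2)
14. P CAS -> counter=9 r=(8,6,5) succ=(2,2,0) retry=(1,0,2)
15. P LOAD -> counter=9 r=(9,6,5) succ=(2,2,0) retry=(1,0,2)
16. R LOAD -> counter=9 r=(9,6,9) succ=(2,2,0) retry=(1,0,2)
17. R CAS -> counter=10 r=(9,6,9) succ=(2,2,1) retry=(1,0,2)
18. P CAS -> counter=10 r=(9,6,9) succ=(2,2,1) retry=(2,0,2)
19. R LOAD -> counter=10 r=(9,6,10) succ=(2,2,1) retry=(2,0,2)
20. R CAS -> counter=11 r=(9,6,10) succ=(2,2,2) retry=(2,0,2)

counter=11 r=(9,6,10) succ=(2,2,2) retry=(2,0,2)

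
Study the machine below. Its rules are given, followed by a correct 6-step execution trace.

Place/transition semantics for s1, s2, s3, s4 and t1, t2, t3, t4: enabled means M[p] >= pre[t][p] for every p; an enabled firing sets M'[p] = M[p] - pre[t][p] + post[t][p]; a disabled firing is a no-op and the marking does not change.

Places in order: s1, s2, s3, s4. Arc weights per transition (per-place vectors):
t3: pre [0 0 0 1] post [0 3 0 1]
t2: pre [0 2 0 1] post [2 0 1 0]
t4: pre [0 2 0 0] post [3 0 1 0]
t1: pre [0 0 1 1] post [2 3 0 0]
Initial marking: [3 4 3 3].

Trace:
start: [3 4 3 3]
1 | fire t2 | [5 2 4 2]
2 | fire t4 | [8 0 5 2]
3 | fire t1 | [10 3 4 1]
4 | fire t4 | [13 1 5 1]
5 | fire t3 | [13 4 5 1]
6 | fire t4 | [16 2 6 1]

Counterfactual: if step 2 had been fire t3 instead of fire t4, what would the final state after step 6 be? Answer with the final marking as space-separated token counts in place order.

13 7 5 1

(re-executing from step 2 with the substitution; state before step 2: [5 2 4 2])
2 | fire t3 | [5 5 4 2]
3 | fire t1 | [7 8 3 1]
4 | fire t4 | [10 6 4 1]
5 | fire t3 | [10 9 4 1]
6 | fire t4 | [13 7 5 1]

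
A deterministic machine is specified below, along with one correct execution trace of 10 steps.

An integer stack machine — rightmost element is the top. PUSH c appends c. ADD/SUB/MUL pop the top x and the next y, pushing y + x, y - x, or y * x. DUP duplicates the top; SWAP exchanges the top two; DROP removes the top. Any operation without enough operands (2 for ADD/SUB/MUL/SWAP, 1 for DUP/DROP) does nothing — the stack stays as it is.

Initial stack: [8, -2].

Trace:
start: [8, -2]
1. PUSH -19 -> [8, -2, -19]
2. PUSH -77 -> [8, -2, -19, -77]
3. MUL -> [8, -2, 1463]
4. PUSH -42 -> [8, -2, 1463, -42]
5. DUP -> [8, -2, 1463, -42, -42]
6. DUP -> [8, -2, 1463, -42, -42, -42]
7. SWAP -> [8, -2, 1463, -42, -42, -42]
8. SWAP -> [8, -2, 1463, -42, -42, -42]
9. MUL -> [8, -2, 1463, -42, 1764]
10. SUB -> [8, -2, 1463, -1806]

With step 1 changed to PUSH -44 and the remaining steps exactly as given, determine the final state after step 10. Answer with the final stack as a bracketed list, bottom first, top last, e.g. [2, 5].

(re-executing from step 1 with the substitution; state before step 1: [8, -2])
1. PUSH -44 -> [8, -2, -44]
2. PUSH -77 -> [8, -2, -44, -77]
3. MUL -> [8, -2, 3388]
4. PUSH -42 -> [8, -2, 3388, -42]
5. DUP -> [8, -2, 3388, -42, -42]
6. DUP -> [8, -2, 3388, -42, -42, -42]
7. SWAP -> [8, -2, 3388, -42, -42, -42]
8. SWAP -> [8, -2, 3388, -42, -42, -42]
9. MUL -> [8, -2, 3388, -42, 1764]
10. SUB -> [8, -2, 3388, -1806]

[8, -2, 3388, -1806]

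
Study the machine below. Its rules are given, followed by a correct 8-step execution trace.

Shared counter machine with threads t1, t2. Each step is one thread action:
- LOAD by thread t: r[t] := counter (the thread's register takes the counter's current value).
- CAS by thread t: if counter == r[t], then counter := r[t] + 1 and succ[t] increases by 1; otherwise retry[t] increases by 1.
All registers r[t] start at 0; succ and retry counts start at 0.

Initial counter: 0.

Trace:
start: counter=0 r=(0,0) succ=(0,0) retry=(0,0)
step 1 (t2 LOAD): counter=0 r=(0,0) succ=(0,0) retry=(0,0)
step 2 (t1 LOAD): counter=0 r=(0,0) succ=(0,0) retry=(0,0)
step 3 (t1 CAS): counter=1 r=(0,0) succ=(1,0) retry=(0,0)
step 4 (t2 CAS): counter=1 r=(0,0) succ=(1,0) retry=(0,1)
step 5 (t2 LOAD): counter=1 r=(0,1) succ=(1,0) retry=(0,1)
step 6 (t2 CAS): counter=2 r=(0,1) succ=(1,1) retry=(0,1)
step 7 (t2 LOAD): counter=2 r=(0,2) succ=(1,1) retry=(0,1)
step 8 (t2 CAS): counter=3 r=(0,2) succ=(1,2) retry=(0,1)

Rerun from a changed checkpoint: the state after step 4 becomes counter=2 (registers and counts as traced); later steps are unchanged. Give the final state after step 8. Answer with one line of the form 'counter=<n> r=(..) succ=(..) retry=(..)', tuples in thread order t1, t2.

state after step 4 := counter=2 r=(0,0) succ=(1,0) retry=(0,1)
step 5 (t2 LOAD): counter=2 r=(0,2) succ=(1,0) retry=(0,1)
step 6 (t2 CAS): counter=3 r=(0,2) succ=(1,1) retry=(0,1)
step 7 (t2 LOAD): counter=3 r=(0,3) succ=(1,1) retry=(0,1)
step 8 (t2 CAS): counter=4 r=(0,3) succ=(1,2) retry=(0,1)

counter=4 r=(0,3) succ=(1,2) retry=(0,1)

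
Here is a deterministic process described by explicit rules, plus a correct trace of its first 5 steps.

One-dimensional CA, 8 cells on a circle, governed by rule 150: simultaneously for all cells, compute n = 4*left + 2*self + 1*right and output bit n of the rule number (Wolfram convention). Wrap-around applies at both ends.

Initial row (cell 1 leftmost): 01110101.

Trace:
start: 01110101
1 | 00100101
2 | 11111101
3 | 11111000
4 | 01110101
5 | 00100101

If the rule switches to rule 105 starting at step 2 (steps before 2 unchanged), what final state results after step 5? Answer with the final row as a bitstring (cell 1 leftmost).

00100101

(re-executing steps 2..5 under rule 105; state before step 2: 00100101)
2 | 00000010
3 | 11111000
4 | 10001010
5 | 00100101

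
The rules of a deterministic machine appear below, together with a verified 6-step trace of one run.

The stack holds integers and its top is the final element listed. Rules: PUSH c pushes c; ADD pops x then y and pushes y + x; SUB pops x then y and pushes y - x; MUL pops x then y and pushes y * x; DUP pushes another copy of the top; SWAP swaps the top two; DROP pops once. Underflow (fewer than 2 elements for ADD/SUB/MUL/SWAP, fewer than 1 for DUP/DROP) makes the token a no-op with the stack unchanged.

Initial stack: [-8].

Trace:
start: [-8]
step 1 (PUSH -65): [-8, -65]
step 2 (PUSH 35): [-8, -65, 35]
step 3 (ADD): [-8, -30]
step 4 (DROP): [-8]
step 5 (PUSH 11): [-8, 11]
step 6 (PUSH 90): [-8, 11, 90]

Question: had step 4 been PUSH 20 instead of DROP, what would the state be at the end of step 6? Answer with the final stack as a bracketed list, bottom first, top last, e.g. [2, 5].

(re-executing from step 4 with the substitution; state before step 4: [-8, -30])
step 4 (PUSH 20): [-8, -30, 20]
step 5 (PUSH 11): [-8, -30, 20, 11]
step 6 (PUSH 90): [-8, -30, 20, 11, 90]

[-8, -30, 20, 11, 90]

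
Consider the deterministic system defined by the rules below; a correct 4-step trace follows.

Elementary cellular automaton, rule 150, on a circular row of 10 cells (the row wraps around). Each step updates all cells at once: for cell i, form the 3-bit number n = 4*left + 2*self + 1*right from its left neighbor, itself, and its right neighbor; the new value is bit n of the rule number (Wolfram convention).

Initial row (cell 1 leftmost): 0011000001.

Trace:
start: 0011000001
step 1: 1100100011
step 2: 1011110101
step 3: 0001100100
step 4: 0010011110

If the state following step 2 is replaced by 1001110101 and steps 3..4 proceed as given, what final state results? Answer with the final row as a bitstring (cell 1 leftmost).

state after step 2 := 1001110101
step 3: 0110100100
step 4: 1000111110

1000111110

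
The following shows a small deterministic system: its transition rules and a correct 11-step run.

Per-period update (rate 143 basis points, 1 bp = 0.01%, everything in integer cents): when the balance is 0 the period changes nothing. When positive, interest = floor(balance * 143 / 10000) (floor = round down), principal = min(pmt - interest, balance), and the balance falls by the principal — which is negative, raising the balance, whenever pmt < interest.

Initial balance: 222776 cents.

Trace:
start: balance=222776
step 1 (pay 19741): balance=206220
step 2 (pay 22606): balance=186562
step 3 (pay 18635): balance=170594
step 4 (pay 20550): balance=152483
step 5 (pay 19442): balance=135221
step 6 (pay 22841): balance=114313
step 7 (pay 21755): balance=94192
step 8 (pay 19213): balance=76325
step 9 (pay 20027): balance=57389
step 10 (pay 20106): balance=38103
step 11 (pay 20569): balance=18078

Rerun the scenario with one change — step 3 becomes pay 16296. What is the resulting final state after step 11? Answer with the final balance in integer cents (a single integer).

20700

(re-executing from step 3 with the substitution; state before step 3: balance=186562)
step 3 (pay 16296): balance=172933
step 4 (pay 20550): balance=154855
step 5 (pay 19442): balance=137627
step 6 (pay 22841): balance=116754
step 7 (pay 21755): balance=96668
step 8 (pay 19213): balance=78837
step 9 (pay 20027): balance=59937
step 10 (pay 20106): balance=40688
step 11 (pay 20569): balance=20700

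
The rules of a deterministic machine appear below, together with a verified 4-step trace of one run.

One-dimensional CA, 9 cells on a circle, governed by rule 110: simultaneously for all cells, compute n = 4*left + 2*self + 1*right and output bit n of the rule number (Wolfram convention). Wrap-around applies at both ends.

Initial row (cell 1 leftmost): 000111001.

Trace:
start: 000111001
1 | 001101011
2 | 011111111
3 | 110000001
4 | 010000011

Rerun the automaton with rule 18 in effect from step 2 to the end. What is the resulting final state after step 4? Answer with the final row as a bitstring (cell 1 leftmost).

(re-executing steps 2..4 under rule 18; state before step 2: 001101011)
2 | 110000000
3 | 001000001
4 | 110100010

110100010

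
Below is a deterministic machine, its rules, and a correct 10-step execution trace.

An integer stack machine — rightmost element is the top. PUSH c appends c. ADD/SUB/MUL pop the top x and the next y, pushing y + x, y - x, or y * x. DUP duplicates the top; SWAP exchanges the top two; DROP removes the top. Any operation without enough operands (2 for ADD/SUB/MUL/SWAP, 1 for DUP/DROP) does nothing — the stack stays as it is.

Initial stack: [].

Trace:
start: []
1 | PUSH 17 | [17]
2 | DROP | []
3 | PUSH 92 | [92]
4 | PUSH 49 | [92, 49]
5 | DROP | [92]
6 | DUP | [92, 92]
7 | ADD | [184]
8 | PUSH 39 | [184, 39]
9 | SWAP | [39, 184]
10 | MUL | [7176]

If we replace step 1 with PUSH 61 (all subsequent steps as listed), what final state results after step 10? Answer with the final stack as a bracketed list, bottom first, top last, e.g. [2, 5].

(re-executing from step 1 with the substitution; state before step 1: [])
1 | PUSH 61 | [61]
2 | DROP | []
3 | PUSH 92 | [92]
4 | PUSH 49 | [92, 49]
5 | DROP | [92]
6 | DUP | [92, 92]
7 | ADD | [184]
8 | PUSH 39 | [184, 39]
9 | SWAP | [39, 184]
10 | MUL | [7176]

[7176]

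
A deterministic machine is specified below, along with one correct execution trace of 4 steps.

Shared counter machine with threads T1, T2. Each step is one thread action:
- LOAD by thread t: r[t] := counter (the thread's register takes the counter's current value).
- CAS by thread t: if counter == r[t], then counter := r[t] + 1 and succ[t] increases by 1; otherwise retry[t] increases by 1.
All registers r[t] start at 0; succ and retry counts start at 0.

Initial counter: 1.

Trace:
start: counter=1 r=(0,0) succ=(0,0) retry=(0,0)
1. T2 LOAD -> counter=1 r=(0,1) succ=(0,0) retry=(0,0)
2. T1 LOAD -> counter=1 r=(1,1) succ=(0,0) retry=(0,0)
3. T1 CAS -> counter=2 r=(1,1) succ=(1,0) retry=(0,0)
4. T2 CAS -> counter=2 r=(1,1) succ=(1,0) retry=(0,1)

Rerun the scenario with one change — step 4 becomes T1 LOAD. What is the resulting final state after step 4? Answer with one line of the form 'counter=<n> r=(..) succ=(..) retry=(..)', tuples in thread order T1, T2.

counter=2 r=(2,1) succ=(1,0) retry=(0,0)

(re-executing from step 4 with the substitution; state before step 4: counter=2 r=(1,1) succ=(1,0) retry=(0,0))
4. T1 LOAD -> counter=2 r=(2,1) succ=(1,0) retry=(0,0)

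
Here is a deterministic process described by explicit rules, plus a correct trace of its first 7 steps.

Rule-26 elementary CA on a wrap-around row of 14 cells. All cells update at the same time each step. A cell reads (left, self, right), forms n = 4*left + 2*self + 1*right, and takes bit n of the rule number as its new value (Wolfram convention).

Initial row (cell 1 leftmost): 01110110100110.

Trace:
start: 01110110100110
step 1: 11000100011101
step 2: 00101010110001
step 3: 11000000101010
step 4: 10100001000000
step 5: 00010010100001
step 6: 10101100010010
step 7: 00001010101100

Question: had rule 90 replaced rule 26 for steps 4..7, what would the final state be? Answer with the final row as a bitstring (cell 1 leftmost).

(re-executing steps 4..7 under rule 90; state before step 4: 11000000101010)
step 4: 11100001000000
step 5: 10110010100001
step 6: 10111100010011
step 7: 10100110101110

10100110101110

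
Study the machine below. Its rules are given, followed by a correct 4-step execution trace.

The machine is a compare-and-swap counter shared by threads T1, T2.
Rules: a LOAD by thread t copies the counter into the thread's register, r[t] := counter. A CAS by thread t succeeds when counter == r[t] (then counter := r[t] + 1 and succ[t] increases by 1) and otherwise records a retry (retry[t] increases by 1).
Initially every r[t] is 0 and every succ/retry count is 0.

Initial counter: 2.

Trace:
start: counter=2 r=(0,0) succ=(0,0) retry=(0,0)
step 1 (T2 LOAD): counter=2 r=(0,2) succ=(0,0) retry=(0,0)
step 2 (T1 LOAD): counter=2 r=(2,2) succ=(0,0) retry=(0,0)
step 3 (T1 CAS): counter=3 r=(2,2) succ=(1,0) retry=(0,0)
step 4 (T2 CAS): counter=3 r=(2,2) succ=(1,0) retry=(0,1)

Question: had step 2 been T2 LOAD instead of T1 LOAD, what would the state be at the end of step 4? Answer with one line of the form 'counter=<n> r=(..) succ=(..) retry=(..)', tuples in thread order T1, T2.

(re-executing from step 2 with the substitution; state before step 2: counter=2 r=(0,2) succ=(0,0) retry=(0,0))
step 2 (T2 LOAD): counter=2 r=(0,2) succ=(0,0) retry=(0,0)
step 3 (T1 CAS): counter=2 r=(0,2) succ=(0,0) retry=(1,0)
step 4 (T2 CAS): counter=3 r=(0,2) succ=(0,1) retry=(1,0)

counter=3 r=(0,2) succ=(0,1) retry=(1,0)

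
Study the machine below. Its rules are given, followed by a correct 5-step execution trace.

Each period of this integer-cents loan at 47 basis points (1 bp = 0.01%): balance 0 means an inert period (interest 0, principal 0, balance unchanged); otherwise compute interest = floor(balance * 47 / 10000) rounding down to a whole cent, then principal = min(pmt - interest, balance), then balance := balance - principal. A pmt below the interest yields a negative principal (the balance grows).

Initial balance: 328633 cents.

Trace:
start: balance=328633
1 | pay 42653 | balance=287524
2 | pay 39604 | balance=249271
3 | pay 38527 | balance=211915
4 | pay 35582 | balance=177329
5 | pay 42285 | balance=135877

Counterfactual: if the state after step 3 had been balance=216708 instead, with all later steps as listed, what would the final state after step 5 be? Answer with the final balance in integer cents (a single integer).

state after step 3 := balance=216708
4 | pay 35582 | balance=182144
5 | pay 42285 | balance=140715

140715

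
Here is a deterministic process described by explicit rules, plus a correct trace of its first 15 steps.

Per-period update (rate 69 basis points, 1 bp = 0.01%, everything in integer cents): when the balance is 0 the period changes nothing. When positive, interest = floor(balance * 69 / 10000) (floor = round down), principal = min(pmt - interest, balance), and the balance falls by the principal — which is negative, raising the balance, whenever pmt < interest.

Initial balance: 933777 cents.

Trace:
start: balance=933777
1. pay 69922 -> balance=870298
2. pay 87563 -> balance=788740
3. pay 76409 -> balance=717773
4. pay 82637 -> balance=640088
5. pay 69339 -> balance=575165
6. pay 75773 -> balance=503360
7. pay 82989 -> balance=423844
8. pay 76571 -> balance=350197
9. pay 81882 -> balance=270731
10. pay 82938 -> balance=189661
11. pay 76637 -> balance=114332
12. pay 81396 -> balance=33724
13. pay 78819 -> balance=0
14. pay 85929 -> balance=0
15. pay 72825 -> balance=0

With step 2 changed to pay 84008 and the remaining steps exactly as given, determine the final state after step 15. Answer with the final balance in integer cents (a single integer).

0

(re-executing from step 2 with the substitution; state before step 2: balance=870298)
2. pay 84008 -> balance=792295
3. pay 76409 -> balance=721352
4. pay 82637 -> balance=643692
5. pay 69339 -> balance=578794
6. pay 75773 -> balance=507014
7. pay 82989 -> balance=427523
8. pay 76571 -> balance=353901
9. pay 81882 -> balance=274460
10. pay 82938 -> balance=193415
11. pay 76637 -> balance=118112
12. pay 81396 -> balance=37530
13. pay 78819 -> balance=0
14. pay 85929 -> balance=0
15. pay 72825 -> balance=0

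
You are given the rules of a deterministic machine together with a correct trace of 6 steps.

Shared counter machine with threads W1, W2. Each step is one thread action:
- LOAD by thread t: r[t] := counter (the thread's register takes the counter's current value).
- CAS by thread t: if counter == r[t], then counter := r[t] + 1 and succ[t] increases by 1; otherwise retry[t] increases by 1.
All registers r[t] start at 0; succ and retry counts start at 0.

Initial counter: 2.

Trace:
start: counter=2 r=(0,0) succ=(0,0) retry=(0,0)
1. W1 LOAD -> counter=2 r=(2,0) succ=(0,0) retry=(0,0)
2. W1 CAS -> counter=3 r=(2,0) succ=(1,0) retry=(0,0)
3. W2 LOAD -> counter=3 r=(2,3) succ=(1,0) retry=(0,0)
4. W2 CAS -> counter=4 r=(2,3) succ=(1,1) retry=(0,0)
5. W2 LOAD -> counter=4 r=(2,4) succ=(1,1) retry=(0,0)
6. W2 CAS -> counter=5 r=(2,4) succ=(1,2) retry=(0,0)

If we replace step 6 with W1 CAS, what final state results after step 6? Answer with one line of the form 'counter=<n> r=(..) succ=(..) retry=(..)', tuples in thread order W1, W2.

counter=4 r=(2,4) succ=(1,1) retry=(1,0)

(re-executing from step 6 with the substitution; state before step 6: counter=4 r=(2,4) succ=(1,1) retry=(0,0))
6. W1 CAS -> counter=4 r=(2,4) succ=(1,1) retry=(1,0)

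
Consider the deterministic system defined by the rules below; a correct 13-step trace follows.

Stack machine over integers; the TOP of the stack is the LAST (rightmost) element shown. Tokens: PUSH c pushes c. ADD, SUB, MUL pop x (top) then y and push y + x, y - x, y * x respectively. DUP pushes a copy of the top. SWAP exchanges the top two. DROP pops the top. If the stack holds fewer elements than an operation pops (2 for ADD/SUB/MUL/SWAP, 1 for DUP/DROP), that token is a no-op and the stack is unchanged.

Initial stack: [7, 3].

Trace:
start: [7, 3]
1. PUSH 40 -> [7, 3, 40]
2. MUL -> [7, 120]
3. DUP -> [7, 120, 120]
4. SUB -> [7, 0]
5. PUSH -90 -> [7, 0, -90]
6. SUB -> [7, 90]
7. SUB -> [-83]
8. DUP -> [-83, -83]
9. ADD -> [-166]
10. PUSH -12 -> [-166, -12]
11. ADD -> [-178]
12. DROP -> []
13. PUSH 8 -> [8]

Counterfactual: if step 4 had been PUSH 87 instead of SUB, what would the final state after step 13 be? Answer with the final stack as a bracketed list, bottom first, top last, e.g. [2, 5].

(re-executing from step 4 with the substitution; state before step 4: [7, 120, 120])
4. PUSH 87 -> [7, 120, 120, 87]
5. PUSH -90 -> [7, 120, 120, 87, -90]
6. SUB -> [7, 120, 120, 177]
7. SUB -> [7, 120, -57]
8. DUP -> [7, 120, -57, -57]
9. ADD -> [7, 120, -114]
10. PUSH -12 -> [7, 120, -114, -12]
11. ADD -> [7, 120, -126]
12. DROP -> [7, 120]
13. PUSH 8 -> [7, 120, 8]

[7, 120, 8]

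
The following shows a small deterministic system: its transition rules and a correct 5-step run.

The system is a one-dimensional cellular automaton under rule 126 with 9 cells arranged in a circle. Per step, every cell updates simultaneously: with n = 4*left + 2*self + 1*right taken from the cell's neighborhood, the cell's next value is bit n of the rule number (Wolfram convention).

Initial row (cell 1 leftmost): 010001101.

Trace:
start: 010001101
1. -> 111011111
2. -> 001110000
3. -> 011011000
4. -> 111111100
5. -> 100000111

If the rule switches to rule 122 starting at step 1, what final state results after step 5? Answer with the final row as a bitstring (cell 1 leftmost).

(re-executing steps 1..5 under rule 122; state before step 1: 010001101)
1. -> 101011110
2. -> 010110011
3. -> 101111111
4. -> 111000000
5. -> 101100001

101100001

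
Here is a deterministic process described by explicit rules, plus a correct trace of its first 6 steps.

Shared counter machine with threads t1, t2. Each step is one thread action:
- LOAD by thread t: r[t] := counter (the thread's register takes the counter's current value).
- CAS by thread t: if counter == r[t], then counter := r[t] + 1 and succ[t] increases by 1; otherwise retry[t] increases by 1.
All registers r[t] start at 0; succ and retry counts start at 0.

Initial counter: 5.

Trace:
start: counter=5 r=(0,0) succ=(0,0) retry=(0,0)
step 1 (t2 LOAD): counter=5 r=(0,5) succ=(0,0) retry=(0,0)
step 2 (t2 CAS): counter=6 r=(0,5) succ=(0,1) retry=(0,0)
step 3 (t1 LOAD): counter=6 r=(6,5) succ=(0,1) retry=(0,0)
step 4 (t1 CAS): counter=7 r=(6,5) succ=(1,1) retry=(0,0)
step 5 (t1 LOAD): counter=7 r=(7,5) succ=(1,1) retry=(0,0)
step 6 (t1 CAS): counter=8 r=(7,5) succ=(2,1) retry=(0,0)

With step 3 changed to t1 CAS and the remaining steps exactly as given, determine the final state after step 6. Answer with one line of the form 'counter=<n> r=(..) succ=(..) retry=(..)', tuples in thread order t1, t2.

counter=7 r=(6,5) succ=(1,1) retry=(2,0)

(re-executing from step 3 with the substitution; state before step 3: counter=6 r=(0,5) succ=(0,1) retry=(0,0))
step 3 (t1 CAS): counter=6 r=(0,5) succ=(0,1) retry=(1,0)
step 4 (t1 CAS): counter=6 r=(0,5) succ=(0,1) retry=(2,0)
step 5 (t1 LOAD): counter=6 r=(6,5) succ=(0,1) retry=(2,0)
step 6 (t1 CAS): counter=7 r=(6,5) succ=(1,1) retry=(2,0)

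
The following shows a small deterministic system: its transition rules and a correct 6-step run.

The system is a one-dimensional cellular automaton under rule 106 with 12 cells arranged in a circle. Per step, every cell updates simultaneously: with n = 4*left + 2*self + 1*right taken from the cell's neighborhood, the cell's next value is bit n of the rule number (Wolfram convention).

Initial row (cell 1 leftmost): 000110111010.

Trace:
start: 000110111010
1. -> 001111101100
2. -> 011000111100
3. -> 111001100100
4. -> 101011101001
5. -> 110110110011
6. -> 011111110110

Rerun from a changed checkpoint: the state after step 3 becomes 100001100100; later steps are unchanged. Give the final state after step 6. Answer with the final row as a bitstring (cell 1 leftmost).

state after step 3 := 100001100100
4. -> 000011101001
5. -> 000110110010
6. -> 001111110100

001111110100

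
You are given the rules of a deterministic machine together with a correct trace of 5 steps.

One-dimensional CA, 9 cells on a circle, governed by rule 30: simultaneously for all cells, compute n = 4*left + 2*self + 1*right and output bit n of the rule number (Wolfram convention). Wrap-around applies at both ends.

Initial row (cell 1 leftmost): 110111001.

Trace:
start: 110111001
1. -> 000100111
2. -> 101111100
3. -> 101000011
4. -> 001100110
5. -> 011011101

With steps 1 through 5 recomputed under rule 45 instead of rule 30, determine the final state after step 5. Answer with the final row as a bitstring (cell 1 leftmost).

101001000

(re-executing steps 1..5 under rule 45; state before step 1: 110111001)
1. -> 001100001
2. -> 001001101
3. -> 001001011
4. -> 001001110
5. -> 101001000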